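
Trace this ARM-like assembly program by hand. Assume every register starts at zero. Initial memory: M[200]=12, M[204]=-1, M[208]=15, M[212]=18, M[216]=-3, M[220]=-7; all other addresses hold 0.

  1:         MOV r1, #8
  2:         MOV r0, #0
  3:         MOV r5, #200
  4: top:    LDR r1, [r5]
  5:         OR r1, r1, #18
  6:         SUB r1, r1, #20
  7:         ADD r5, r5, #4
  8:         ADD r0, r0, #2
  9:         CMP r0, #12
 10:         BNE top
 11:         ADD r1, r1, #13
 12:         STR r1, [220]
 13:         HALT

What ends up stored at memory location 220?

-12

r1=8
r0=0
r5=200
r1=M[200]=12
r1=12|18=30
r1=30-20=10
r5=200+4=204
r0=0+2=2
CMP r0, #12  (cmp 2,12)
BNE top: taken
r1=M[204]=-1
r1=(-1)|18=-1
r1=(-1)-20=-21
r5=204+4=208
r0=2+2=4
CMP r0, #12  (cmp 4,12)
BNE top: taken
r1=M[208]=15
r1=15|18=31
r1=31-20=11
r5=208+4=212
r0=4+2=6
CMP r0, #12  (cmp 6,12)
BNE top: taken
r1=M[212]=18
r1=18|18=18
r1=18-20=-2
r5=212+4=216
r0=6+2=8
CMP r0, #12  (cmp 8,12)
BNE top: taken
r1=M[216]=-3
r1=(-3)|18=-1
r1=(-1)-20=-21
r5=216+4=220
r0=8+2=10
CMP r0, #12  (cmp 10,12)
BNE top: taken
r1=M[220]=-7
r1=(-7)|18=-5
r1=(-5)-20=-25
r5=220+4=224
r0=10+2=12
CMP r0, #12  (cmp 12,12)
BNE top: not taken
r1=(-25)+13=-12
STR r1, [220] → M[220]=-12
halt.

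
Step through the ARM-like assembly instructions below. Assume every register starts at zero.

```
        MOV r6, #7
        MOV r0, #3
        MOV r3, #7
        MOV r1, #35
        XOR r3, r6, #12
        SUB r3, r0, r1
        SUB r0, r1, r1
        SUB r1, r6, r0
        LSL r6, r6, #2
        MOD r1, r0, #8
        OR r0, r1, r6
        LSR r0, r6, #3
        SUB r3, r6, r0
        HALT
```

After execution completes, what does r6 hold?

28

after MOV r6, #7: r6=7
after MOV r0, #3: r0=3
after MOV r3, #7: r3=7
after MOV r1, #35: r1=35
after XOR r3, r6, #12: r3=7^12=11
after SUB r3, r0, r1: r3=3-35=-32
after SUB r0, r1, r1: r0=35-35=0
after SUB r1, r6, r0: r1=7-0=7
after LSL r6, r6, #2: r6=7<<2=28
after MOD r1, r0, #8: r1=0%8=0
after OR r0, r1, r6: r0=0|28=28
after LSR r0, r6, #3: r0=28>>3=3
after SUB r3, r6, r0: r3=28-3=25
halt.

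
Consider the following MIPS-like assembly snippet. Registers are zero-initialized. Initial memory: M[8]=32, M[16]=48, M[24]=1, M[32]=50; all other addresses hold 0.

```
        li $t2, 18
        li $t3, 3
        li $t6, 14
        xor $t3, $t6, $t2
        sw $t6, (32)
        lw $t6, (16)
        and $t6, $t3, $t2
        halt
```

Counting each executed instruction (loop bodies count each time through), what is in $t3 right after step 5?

28

$t2=18
$t3=3
$t6=14
$t3=14^18=28
sw $t6, (32) → M[32]=14
After step 5: $t3 = 28.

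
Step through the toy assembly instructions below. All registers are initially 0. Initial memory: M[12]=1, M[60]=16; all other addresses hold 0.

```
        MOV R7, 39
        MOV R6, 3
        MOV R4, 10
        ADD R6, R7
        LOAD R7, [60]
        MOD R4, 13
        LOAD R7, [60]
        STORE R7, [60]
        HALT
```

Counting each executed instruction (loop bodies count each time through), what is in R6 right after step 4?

42

after MOV R7, 39: R7=39
after MOV R6, 3: R6=3
after MOV R4, 10: R4=10
after ADD R6, R7: R6=3+39=42
After step 4: R6 = 42.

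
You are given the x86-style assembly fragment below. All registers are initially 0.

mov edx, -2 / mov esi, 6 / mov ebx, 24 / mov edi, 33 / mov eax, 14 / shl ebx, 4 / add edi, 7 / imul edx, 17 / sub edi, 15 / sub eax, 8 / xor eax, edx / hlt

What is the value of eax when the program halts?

after mov edx, -2: edx=-2
after mov esi, 6: esi=6
after mov ebx, 24: ebx=24
after mov edi, 33: edi=33
after mov eax, 14: eax=14
after shl ebx, 4: ebx=24<<4=384
after add edi, 7: edi=33+7=40
after imul edx, 17: edx=(-2)*17=-34
after sub edi, 15: edi=40-15=25
after sub eax, 8: eax=14-8=6
after xor eax, edx: eax=6^(-34)=-40
halt.

-40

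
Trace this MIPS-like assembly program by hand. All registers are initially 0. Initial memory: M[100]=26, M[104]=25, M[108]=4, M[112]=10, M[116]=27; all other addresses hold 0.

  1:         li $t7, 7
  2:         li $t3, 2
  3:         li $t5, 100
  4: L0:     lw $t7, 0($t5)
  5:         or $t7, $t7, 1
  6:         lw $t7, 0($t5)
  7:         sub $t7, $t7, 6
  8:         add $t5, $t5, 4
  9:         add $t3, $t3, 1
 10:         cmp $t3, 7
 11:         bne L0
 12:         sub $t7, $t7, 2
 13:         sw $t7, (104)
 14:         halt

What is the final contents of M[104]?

19

li $t7, 7 → $t7=7
li $t3, 2 → $t3=2
li $t5, 100 → $t5=100
lw $t7, 0($t5) → $t7=M[100]=26
or $t7, $t7, 1 → $t7=26|1=27
lw $t7, 0($t5) → $t7=M[100]=26
sub $t7, $t7, 6 → $t7=26-6=20
add $t5, $t5, 4 → $t5=100+4=104
add $t3, $t3, 1 → $t3=2+1=3
cmp $t3, 7  (cmp 3,7)
bne L0: taken
lw $t7, 0($t5) → $t7=M[104]=25
or $t7, $t7, 1 → $t7=25|1=25
lw $t7, 0($t5) → $t7=M[104]=25
sub $t7, $t7, 6 → $t7=25-6=19
add $t5, $t5, 4 → $t5=104+4=108
add $t3, $t3, 1 → $t3=3+1=4
cmp $t3, 7  (cmp 4,7)
bne L0: taken
lw $t7, 0($t5) → $t7=M[108]=4
or $t7, $t7, 1 → $t7=4|1=5
lw $t7, 0($t5) → $t7=M[108]=4
sub $t7, $t7, 6 → $t7=4-6=-2
add $t5, $t5, 4 → $t5=108+4=112
add $t3, $t3, 1 → $t3=4+1=5
cmp $t3, 7  (cmp 5,7)
bne L0: taken
lw $t7, 0($t5) → $t7=M[112]=10
or $t7, $t7, 1 → $t7=10|1=11
lw $t7, 0($t5) → $t7=M[112]=10
sub $t7, $t7, 6 → $t7=10-6=4
add $t5, $t5, 4 → $t5=112+4=116
add $t3, $t3, 1 → $t3=5+1=6
cmp $t3, 7  (cmp 6,7)
bne L0: taken
lw $t7, 0($t5) → $t7=M[116]=27
or $t7, $t7, 1 → $t7=27|1=27
lw $t7, 0($t5) → $t7=M[116]=27
sub $t7, $t7, 6 → $t7=27-6=21
add $t5, $t5, 4 → $t5=116+4=120
add $t3, $t3, 1 → $t3=6+1=7
cmp $t3, 7  (cmp 7,7)
bne L0: not taken
sub $t7, $t7, 2 → $t7=21-2=19
sw $t7, (104) → M[104]=19
halt.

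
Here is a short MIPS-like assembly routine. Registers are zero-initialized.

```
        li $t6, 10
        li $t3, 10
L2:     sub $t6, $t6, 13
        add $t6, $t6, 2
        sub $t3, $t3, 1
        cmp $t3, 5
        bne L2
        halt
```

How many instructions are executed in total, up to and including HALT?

28

$t6=10
$t3=10
$t6=10-13=-3
$t6=(-3)+2=-1
$t3=10-1=9
cmp $t3, 5  (cmp 9,5)
bne L2: taken
$t6=(-1)-13=-14
$t6=(-14)+2=-12
$t3=9-1=8
cmp $t3, 5  (cmp 8,5)
bne L2: taken
$t6=(-12)-13=-25
$t6=(-25)+2=-23
$t3=8-1=7
cmp $t3, 5  (cmp 7,5)
bne L2: taken
$t6=(-23)-13=-36
$t6=(-36)+2=-34
$t3=7-1=6
cmp $t3, 5  (cmp 6,5)
bne L2: taken
$t6=(-34)-13=-47
$t6=(-47)+2=-45
$t3=6-1=5
cmp $t3, 5  (cmp 5,5)
bne L2: not taken
halt.
Total executed instructions: 28.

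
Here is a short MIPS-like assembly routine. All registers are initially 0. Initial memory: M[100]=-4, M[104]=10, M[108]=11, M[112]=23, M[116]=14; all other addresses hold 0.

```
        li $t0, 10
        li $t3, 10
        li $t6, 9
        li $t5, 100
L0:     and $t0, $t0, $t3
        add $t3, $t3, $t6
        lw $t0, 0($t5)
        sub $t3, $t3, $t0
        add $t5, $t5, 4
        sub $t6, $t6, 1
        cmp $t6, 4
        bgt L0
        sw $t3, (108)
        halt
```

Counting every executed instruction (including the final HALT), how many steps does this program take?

46

after li $t0, 10: $t0=10
after li $t3, 10: $t3=10
after li $t6, 9: $t6=9
after li $t5, 100: $t5=100
after and $t0, $t0, $t3: $t0=10&10=10
after add $t3, $t3, $t6: $t3=10+9=19
after lw $t0, 0($t5): $t0=M[100]=-4
after sub $t3, $t3, $t0: $t3=19-(-4)=23
after add $t5, $t5, 4: $t5=100+4=104
after sub $t6, $t6, 1: $t6=9-1=8
cmp $t6, 4  (cmp 8,4)
bgt L0: taken
after and $t0, $t0, $t3: $t0=(-4)&23=20
after add $t3, $t3, $t6: $t3=23+8=31
after lw $t0, 0($t5): $t0=M[104]=10
after sub $t3, $t3, $t0: $t3=31-10=21
after add $t5, $t5, 4: $t5=104+4=108
after sub $t6, $t6, 1: $t6=8-1=7
cmp $t6, 4  (cmp 7,4)
bgt L0: taken
after and $t0, $t0, $t3: $t0=10&21=0
after add $t3, $t3, $t6: $t3=21+7=28
after lw $t0, 0($t5): $t0=M[108]=11
after sub $t3, $t3, $t0: $t3=28-11=17
after add $t5, $t5, 4: $t5=108+4=112
after sub $t6, $t6, 1: $t6=7-1=6
cmp $t6, 4  (cmp 6,4)
bgt L0: taken
after and $t0, $t0, $t3: $t0=11&17=1
after add $t3, $t3, $t6: $t3=17+6=23
after lw $t0, 0($t5): $t0=M[112]=23
after sub $t3, $t3, $t0: $t3=23-23=0
after add $t5, $t5, 4: $t5=112+4=116
after sub $t6, $t6, 1: $t6=6-1=5
cmp $t6, 4  (cmp 5,4)
bgt L0: taken
after and $t0, $t0, $t3: $t0=23&0=0
after add $t3, $t3, $t6: $t3=0+5=5
after lw $t0, 0($t5): $t0=M[116]=14
after sub $t3, $t3, $t0: $t3=5-14=-9
after add $t5, $t5, 4: $t5=116+4=120
after sub $t6, $t6, 1: $t6=5-1=4
cmp $t6, 4  (cmp 4,4)
bgt L0: not taken
sw $t3, (108) → M[108]=-9
halt.
Total executed instructions: 46.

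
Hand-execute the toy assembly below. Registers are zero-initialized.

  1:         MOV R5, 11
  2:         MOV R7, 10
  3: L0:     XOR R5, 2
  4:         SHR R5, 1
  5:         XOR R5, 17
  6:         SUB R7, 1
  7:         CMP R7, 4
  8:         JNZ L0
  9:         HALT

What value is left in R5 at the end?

after MOV R5, 11: R5=11
after MOV R7, 10: R7=10
after XOR R5, 2: R5=11^2=9
after SHR R5, 1: R5=9>>1=4
after XOR R5, 17: R5=4^17=21
after SUB R7, 1: R7=10-1=9
CMP R7, 4  (cmp 9,4)
JNZ L0: taken
after XOR R5, 2: R5=21^2=23
after SHR R5, 1: R5=23>>1=11
after XOR R5, 17: R5=11^17=26
after SUB R7, 1: R7=9-1=8
CMP R7, 4  (cmp 8,4)
JNZ L0: taken
after XOR R5, 2: R5=26^2=24
after SHR R5, 1: R5=24>>1=12
after XOR R5, 17: R5=12^17=29
after SUB R7, 1: R7=8-1=7
CMP R7, 4  (cmp 7,4)
JNZ L0: taken
after XOR R5, 2: R5=29^2=31
after SHR R5, 1: R5=31>>1=15
after XOR R5, 17: R5=15^17=30
after SUB R7, 1: R7=7-1=6
CMP R7, 4  (cmp 6,4)
JNZ L0: taken
after XOR R5, 2: R5=30^2=28
after SHR R5, 1: R5=28>>1=14
after XOR R5, 17: R5=14^17=31
after SUB R7, 1: R7=6-1=5
CMP R7, 4  (cmp 5,4)
JNZ L0: taken
after XOR R5, 2: R5=31^2=29
after SHR R5, 1: R5=29>>1=14
after XOR R5, 17: R5=14^17=31
after SUB R7, 1: R7=5-1=4
CMP R7, 4  (cmp 4,4)
JNZ L0: not taken
halt.

31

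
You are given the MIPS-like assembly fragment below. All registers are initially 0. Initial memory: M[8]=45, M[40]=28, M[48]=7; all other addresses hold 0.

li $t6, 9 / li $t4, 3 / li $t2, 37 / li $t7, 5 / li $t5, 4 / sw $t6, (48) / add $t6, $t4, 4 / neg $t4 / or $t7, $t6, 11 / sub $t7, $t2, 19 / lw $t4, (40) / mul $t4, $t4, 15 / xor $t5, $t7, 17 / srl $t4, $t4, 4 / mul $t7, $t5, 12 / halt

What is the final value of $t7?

36

li $t6, 9 → $t6=9
li $t4, 3 → $t4=3
li $t2, 37 → $t2=37
li $t7, 5 → $t7=5
li $t5, 4 → $t5=4
sw $t6, (48) → M[48]=9
add $t6, $t4, 4 → $t6=3+4=7
neg $t4 → $t4=-(3)=-3
or $t7, $t6, 11 → $t7=7|11=15
sub $t7, $t2, 19 → $t7=37-19=18
lw $t4, (40) → $t4=M[40]=28
mul $t4, $t4, 15 → $t4=28*15=420
xor $t5, $t7, 17 → $t5=18^17=3
srl $t4, $t4, 4 → $t4=420>>4=26
mul $t7, $t5, 12 → $t7=3*12=36
halt.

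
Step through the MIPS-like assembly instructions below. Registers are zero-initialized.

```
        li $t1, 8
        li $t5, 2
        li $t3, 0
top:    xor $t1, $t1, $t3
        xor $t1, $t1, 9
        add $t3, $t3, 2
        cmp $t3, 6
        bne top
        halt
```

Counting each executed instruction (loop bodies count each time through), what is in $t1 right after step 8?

1

$t1=8
$t5=2
$t3=0
$t1=8^0=8
$t1=8^9=1
$t3=0+2=2
cmp $t3, 6  (cmp 2,6)
bne top: taken
After step 8: $t1 = 1.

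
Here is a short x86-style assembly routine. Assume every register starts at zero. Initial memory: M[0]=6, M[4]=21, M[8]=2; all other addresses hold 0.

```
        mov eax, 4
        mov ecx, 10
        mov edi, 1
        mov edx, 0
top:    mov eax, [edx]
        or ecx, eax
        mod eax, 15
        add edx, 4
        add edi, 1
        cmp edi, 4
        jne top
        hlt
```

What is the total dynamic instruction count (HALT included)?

26

eax=4
ecx=10
edi=1
edx=0
eax=M[0]=6
ecx=10|6=14
eax=6%15=6
edx=0+4=4
edi=1+1=2
cmp edi, 4  (cmp 2,4)
jne top: taken
eax=M[4]=21
ecx=14|21=31
eax=21%15=6
edx=4+4=8
edi=2+1=3
cmp edi, 4  (cmp 3,4)
jne top: taken
eax=M[8]=2
ecx=31|2=31
eax=2%15=2
edx=8+4=12
edi=3+1=4
cmp edi, 4  (cmp 4,4)
jne top: not taken
halt.
Total executed instructions: 26.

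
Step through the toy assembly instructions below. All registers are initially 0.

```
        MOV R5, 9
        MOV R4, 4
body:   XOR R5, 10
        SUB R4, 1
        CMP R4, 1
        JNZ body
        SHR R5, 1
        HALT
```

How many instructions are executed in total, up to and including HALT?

16

MOV R5, 9 → R5=9
MOV R4, 4 → R4=4
XOR R5, 10 → R5=9^10=3
SUB R4, 1 → R4=4-1=3
CMP R4, 1  (cmp 3,1)
JNZ body: taken
XOR R5, 10 → R5=3^10=9
SUB R4, 1 → R4=3-1=2
CMP R4, 1  (cmp 2,1)
JNZ body: taken
XOR R5, 10 → R5=9^10=3
SUB R4, 1 → R4=2-1=1
CMP R4, 1  (cmp 1,1)
JNZ body: not taken
SHR R5, 1 → R5=3>>1=1
halt.
Total executed instructions: 16.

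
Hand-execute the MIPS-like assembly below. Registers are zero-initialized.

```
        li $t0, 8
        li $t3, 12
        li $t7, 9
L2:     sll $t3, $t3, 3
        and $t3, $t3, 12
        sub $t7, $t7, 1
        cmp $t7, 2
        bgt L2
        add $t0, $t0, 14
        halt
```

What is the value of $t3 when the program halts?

li $t0, 8 → $t0=8
li $t3, 12 → $t3=12
li $t7, 9 → $t7=9
sll $t3, $t3, 3 → $t3=12<<3=96
and $t3, $t3, 12 → $t3=96&12=0
sub $t7, $t7, 1 → $t7=9-1=8
cmp $t7, 2  (cmp 8,2)
bgt L2: taken
sll $t3, $t3, 3 → $t3=0<<3=0
and $t3, $t3, 12 → $t3=0&12=0
sub $t7, $t7, 1 → $t7=8-1=7
cmp $t7, 2  (cmp 7,2)
bgt L2: taken
sll $t3, $t3, 3 → $t3=0<<3=0
and $t3, $t3, 12 → $t3=0&12=0
sub $t7, $t7, 1 → $t7=7-1=6
cmp $t7, 2  (cmp 6,2)
bgt L2: taken
sll $t3, $t3, 3 → $t3=0<<3=0
and $t3, $t3, 12 → $t3=0&12=0
sub $t7, $t7, 1 → $t7=6-1=5
cmp $t7, 2  (cmp 5,2)
bgt L2: taken
sll $t3, $t3, 3 → $t3=0<<3=0
and $t3, $t3, 12 → $t3=0&12=0
sub $t7, $t7, 1 → $t7=5-1=4
cmp $t7, 2  (cmp 4,2)
bgt L2: taken
sll $t3, $t3, 3 → $t3=0<<3=0
and $t3, $t3, 12 → $t3=0&12=0
sub $t7, $t7, 1 → $t7=4-1=3
cmp $t7, 2  (cmp 3,2)
bgt L2: taken
sll $t3, $t3, 3 → $t3=0<<3=0
and $t3, $t3, 12 → $t3=0&12=0
sub $t7, $t7, 1 → $t7=3-1=2
cmp $t7, 2  (cmp 2,2)
bgt L2: not taken
add $t0, $t0, 14 → $t0=8+14=22
halt.

0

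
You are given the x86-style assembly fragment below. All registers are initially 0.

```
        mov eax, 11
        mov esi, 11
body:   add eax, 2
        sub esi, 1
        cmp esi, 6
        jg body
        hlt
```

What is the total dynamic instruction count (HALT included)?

after mov eax, 11: eax=11
after mov esi, 11: esi=11
after add eax, 2: eax=11+2=13
after sub esi, 1: esi=11-1=10
cmp esi, 6  (cmp 10,6)
jg body: taken
after add eax, 2: eax=13+2=15
after sub esi, 1: esi=10-1=9
cmp esi, 6  (cmp 9,6)
jg body: taken
after add eax, 2: eax=15+2=17
after sub esi, 1: esi=9-1=8
cmp esi, 6  (cmp 8,6)
jg body: taken
after add eax, 2: eax=17+2=19
after sub esi, 1: esi=8-1=7
cmp esi, 6  (cmp 7,6)
jg body: taken
after add eax, 2: eax=19+2=21
after sub esi, 1: esi=7-1=6
cmp esi, 6  (cmp 6,6)
jg body: not taken
halt.
Total executed instructions: 23.

23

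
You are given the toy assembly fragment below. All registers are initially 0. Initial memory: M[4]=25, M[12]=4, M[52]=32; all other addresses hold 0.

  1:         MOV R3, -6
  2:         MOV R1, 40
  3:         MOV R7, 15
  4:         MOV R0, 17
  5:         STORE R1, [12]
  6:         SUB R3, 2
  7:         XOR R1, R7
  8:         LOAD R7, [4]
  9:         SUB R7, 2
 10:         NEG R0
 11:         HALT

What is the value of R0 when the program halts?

after MOV R3, -6: R3=-6
after MOV R1, 40: R1=40
after MOV R7, 15: R7=15
after MOV R0, 17: R0=17
STORE R1, [12] → M[12]=40
after SUB R3, 2: R3=(-6)-2=-8
after XOR R1, R7: R1=40^15=39
after LOAD R7, [4]: R7=M[4]=25
after SUB R7, 2: R7=25-2=23
after NEG R0: R0=-(17)=-17
halt.

-17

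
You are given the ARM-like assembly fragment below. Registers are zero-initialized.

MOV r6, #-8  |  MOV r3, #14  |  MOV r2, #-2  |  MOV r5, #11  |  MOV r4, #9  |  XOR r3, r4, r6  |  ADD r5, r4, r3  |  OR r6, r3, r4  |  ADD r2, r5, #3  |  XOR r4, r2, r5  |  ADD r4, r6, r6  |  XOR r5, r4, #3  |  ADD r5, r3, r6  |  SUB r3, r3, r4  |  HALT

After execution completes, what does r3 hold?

MOV r6, #-8 → r6=-8
MOV r3, #14 → r3=14
MOV r2, #-2 → r2=-2
MOV r5, #11 → r5=11
MOV r4, #9 → r4=9
XOR r3, r4, r6 → r3=9^(-8)=-15
ADD r5, r4, r3 → r5=9+(-15)=-6
OR r6, r3, r4 → r6=(-15)|9=-7
ADD r2, r5, #3 → r2=(-6)+3=-3
XOR r4, r2, r5 → r4=(-3)^(-6)=7
ADD r4, r6, r6 → r4=(-7)+(-7)=-14
XOR r5, r4, #3 → r5=(-14)^3=-15
ADD r5, r3, r6 → r5=(-15)+(-7)=-22
SUB r3, r3, r4 → r3=(-15)-(-14)=-1
halt.

-1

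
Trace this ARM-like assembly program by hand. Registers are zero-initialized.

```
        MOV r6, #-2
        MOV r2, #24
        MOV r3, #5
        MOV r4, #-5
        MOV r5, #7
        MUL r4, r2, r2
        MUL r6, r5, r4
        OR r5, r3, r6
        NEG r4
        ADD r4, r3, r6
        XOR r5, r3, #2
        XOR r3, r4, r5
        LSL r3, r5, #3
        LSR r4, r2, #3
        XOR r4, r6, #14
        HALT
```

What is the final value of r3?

56

after MOV r6, #-2: r6=-2
after MOV r2, #24: r2=24
after MOV r3, #5: r3=5
after MOV r4, #-5: r4=-5
after MOV r5, #7: r5=7
after MUL r4, r2, r2: r4=24*24=576
after MUL r6, r5, r4: r6=7*576=4032
after OR r5, r3, r6: r5=5|4032=4037
after NEG r4: r4=-(576)=-576
after ADD r4, r3, r6: r4=5+4032=4037
after XOR r5, r3, #2: r5=5^2=7
after XOR r3, r4, r5: r3=4037^7=4034
after LSL r3, r5, #3: r3=7<<3=56
after LSR r4, r2, #3: r4=24>>3=3
after XOR r4, r6, #14: r4=4032^14=4046
halt.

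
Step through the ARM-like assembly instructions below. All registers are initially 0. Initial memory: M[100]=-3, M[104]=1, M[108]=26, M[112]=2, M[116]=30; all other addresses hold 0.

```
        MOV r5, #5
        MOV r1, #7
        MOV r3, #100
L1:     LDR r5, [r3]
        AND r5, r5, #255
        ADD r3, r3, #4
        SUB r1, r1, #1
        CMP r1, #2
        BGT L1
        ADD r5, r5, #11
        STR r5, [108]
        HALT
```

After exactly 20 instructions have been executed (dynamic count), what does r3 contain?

r5=5
r1=7
r3=100
r5=M[100]=-3
r5=(-3)&255=253
r3=100+4=104
r1=7-1=6
CMP r1, #2  (cmp 6,2)
BGT L1: taken
r5=M[104]=1
r5=1&255=1
r3=104+4=108
r1=6-1=5
CMP r1, #2  (cmp 5,2)
BGT L1: taken
r5=M[108]=26
r5=26&255=26
r3=108+4=112
r1=5-1=4
CMP r1, #2  (cmp 4,2)
After step 20: r3 = 112.

112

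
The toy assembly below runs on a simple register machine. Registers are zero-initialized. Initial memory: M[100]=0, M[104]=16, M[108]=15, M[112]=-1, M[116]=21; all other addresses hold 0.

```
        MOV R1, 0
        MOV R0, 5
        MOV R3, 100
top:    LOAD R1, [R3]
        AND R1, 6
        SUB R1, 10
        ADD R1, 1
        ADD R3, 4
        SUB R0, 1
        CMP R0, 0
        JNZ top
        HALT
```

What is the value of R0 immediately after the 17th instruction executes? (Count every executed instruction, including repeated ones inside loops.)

MOV R1, 0 → R1=0
MOV R0, 5 → R0=5
MOV R3, 100 → R3=100
LOAD R1, [R3] → R1=M[100]=0
AND R1, 6 → R1=0&6=0
SUB R1, 10 → R1=0-10=-10
ADD R1, 1 → R1=(-10)+1=-9
ADD R3, 4 → R3=100+4=104
SUB R0, 1 → R0=5-1=4
CMP R0, 0  (cmp 4,0)
JNZ top: taken
LOAD R1, [R3] → R1=M[104]=16
AND R1, 6 → R1=16&6=0
SUB R1, 10 → R1=0-10=-10
ADD R1, 1 → R1=(-10)+1=-9
ADD R3, 4 → R3=104+4=108
SUB R0, 1 → R0=4-1=3
After step 17: R0 = 3.

3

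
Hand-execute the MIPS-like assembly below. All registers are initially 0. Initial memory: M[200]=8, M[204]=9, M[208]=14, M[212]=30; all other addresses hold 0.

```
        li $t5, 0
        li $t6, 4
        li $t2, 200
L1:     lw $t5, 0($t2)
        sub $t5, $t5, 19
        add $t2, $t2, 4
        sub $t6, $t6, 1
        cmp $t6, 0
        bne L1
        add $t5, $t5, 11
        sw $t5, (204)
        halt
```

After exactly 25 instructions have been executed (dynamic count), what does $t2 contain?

216

li $t5, 0 → $t5=0
li $t6, 4 → $t6=4
li $t2, 200 → $t2=200
lw $t5, 0($t2) → $t5=M[200]=8
sub $t5, $t5, 19 → $t5=8-19=-11
add $t2, $t2, 4 → $t2=200+4=204
sub $t6, $t6, 1 → $t6=4-1=3
cmp $t6, 0  (cmp 3,0)
bne L1: taken
lw $t5, 0($t2) → $t5=M[204]=9
sub $t5, $t5, 19 → $t5=9-19=-10
add $t2, $t2, 4 → $t2=204+4=208
sub $t6, $t6, 1 → $t6=3-1=2
cmp $t6, 0  (cmp 2,0)
bne L1: taken
lw $t5, 0($t2) → $t5=M[208]=14
sub $t5, $t5, 19 → $t5=14-19=-5
add $t2, $t2, 4 → $t2=208+4=212
sub $t6, $t6, 1 → $t6=2-1=1
cmp $t6, 0  (cmp 1,0)
bne L1: taken
lw $t5, 0($t2) → $t5=M[212]=30
sub $t5, $t5, 19 → $t5=30-19=11
add $t2, $t2, 4 → $t2=212+4=216
sub $t6, $t6, 1 → $t6=1-1=0
After step 25: $t2 = 216.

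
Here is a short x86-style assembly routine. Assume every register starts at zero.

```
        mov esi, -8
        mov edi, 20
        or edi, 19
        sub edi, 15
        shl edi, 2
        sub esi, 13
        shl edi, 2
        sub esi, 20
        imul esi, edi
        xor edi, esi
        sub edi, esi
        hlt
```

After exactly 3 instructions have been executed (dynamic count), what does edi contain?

23

mov esi, -8 → esi=-8
mov edi, 20 → edi=20
or edi, 19 → edi=20|19=23
After step 3: edi = 23.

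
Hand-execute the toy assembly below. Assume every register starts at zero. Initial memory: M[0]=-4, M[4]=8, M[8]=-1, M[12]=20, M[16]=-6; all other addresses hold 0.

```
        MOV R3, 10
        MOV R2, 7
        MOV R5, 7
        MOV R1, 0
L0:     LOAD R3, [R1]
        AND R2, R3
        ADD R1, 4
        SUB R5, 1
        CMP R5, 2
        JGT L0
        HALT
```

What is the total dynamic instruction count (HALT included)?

35

MOV R3, 10 → R3=10
MOV R2, 7 → R2=7
MOV R5, 7 → R5=7
MOV R1, 0 → R1=0
LOAD R3, [R1] → R3=M[0]=-4
AND R2, R3 → R2=7&(-4)=4
ADD R1, 4 → R1=0+4=4
SUB R5, 1 → R5=7-1=6
CMP R5, 2  (cmp 6,2)
JGT L0: taken
LOAD R3, [R1] → R3=M[4]=8
AND R2, R3 → R2=4&8=0
ADD R1, 4 → R1=4+4=8
SUB R5, 1 → R5=6-1=5
CMP R5, 2  (cmp 5,2)
JGT L0: taken
LOAD R3, [R1] → R3=M[8]=-1
AND R2, R3 → R2=0&(-1)=0
ADD R1, 4 → R1=8+4=12
SUB R5, 1 → R5=5-1=4
CMP R5, 2  (cmp 4,2)
JGT L0: taken
LOAD R3, [R1] → R3=M[12]=20
AND R2, R3 → R2=0&20=0
ADD R1, 4 → R1=12+4=16
SUB R5, 1 → R5=4-1=3
CMP R5, 2  (cmp 3,2)
JGT L0: taken
LOAD R3, [R1] → R3=M[16]=-6
AND R2, R3 → R2=0&(-6)=0
ADD R1, 4 → R1=16+4=20
SUB R5, 1 → R5=3-1=2
CMP R5, 2  (cmp 2,2)
JGT L0: not taken
halt.
Total executed instructions: 35.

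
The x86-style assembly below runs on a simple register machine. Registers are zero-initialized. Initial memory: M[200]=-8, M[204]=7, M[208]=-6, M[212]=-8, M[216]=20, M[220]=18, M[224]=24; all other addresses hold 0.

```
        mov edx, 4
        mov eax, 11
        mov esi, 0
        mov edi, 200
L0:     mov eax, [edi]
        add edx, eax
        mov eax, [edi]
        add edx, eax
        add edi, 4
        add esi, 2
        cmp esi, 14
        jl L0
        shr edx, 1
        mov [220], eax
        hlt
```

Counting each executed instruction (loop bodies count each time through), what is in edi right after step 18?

208

edx=4
eax=11
esi=0
edi=200
eax=M[200]=-8
edx=4+(-8)=-4
eax=M[200]=-8
edx=(-4)+(-8)=-12
edi=200+4=204
esi=0+2=2
cmp esi, 14  (cmp 2,14)
jl L0: taken
eax=M[204]=7
edx=(-12)+7=-5
eax=M[204]=7
edx=(-5)+7=2
edi=204+4=208
esi=2+2=4
After step 18: edi = 208.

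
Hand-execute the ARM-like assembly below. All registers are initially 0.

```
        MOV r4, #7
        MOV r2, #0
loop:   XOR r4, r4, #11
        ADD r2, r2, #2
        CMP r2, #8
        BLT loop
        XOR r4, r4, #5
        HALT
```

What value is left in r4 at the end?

MOV r4, #7 → r4=7
MOV r2, #0 → r2=0
XOR r4, r4, #11 → r4=7^11=12
ADD r2, r2, #2 → r2=0+2=2
CMP r2, #8  (cmp 2,8)
BLT loop: taken
XOR r4, r4, #11 → r4=12^11=7
ADD r2, r2, #2 → r2=2+2=4
CMP r2, #8  (cmp 4,8)
BLT loop: taken
XOR r4, r4, #11 → r4=7^11=12
ADD r2, r2, #2 → r2=4+2=6
CMP r2, #8  (cmp 6,8)
BLT loop: taken
XOR r4, r4, #11 → r4=12^11=7
ADD r2, r2, #2 → r2=6+2=8
CMP r2, #8  (cmp 8,8)
BLT loop: not taken
XOR r4, r4, #5 → r4=7^5=2
halt.

2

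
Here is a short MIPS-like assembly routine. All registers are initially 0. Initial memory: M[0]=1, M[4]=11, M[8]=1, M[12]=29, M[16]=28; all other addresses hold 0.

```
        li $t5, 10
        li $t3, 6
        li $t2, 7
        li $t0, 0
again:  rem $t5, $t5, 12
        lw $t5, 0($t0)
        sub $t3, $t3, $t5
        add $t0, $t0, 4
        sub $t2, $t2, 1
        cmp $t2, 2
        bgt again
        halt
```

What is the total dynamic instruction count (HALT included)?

40

$t5=10
$t3=6
$t2=7
$t0=0
$t5=10%12=10
$t5=M[0]=1
$t3=6-1=5
$t0=0+4=4
$t2=7-1=6
cmp $t2, 2  (cmp 6,2)
bgt again: taken
$t5=1%12=1
$t5=M[4]=11
$t3=5-11=-6
$t0=4+4=8
$t2=6-1=5
cmp $t2, 2  (cmp 5,2)
bgt again: taken
$t5=11%12=11
$t5=M[8]=1
$t3=(-6)-1=-7
$t0=8+4=12
$t2=5-1=4
cmp $t2, 2  (cmp 4,2)
bgt again: taken
$t5=1%12=1
$t5=M[12]=29
$t3=(-7)-29=-36
$t0=12+4=16
$t2=4-1=3
cmp $t2, 2  (cmp 3,2)
bgt again: taken
$t5=29%12=5
$t5=M[16]=28
$t3=(-36)-28=-64
$t0=16+4=20
$t2=3-1=2
cmp $t2, 2  (cmp 2,2)
bgt again: not taken
halt.
Total executed instructions: 40.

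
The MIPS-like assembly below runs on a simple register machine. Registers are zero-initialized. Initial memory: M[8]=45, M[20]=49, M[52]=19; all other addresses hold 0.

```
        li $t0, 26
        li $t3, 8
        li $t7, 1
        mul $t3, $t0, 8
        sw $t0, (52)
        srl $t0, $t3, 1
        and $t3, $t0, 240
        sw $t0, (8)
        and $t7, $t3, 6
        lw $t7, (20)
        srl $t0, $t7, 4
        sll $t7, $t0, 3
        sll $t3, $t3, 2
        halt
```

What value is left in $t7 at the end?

$t0=26
$t3=8
$t7=1
$t3=26*8=208
sw $t0, (52) → M[52]=26
$t0=208>>1=104
$t3=104&240=96
sw $t0, (8) → M[8]=104
$t7=96&6=0
$t7=M[20]=49
$t0=49>>4=3
$t7=3<<3=24
$t3=96<<2=384
halt.

24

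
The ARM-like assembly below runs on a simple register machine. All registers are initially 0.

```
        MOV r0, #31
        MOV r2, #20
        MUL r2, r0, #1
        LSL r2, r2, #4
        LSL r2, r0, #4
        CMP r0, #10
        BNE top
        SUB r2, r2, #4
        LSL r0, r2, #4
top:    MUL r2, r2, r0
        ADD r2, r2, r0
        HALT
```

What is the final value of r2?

r0=31
r2=20
r2=31*1=31
r2=31<<4=496
r2=31<<4=496
CMP r0, #10  (cmp 31,10)
BNE top: taken
r2=496*31=15376
r2=15376+31=15407
halt.

15407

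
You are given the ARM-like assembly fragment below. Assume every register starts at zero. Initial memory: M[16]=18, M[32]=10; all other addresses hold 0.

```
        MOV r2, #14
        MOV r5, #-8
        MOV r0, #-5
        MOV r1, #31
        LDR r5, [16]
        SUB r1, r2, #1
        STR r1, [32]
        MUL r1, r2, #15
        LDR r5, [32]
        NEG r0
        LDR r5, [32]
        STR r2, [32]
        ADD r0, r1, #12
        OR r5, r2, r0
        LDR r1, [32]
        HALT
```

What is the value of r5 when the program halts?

222

MOV r2, #14 → r2=14
MOV r5, #-8 → r5=-8
MOV r0, #-5 → r0=-5
MOV r1, #31 → r1=31
LDR r5, [16] → r5=M[16]=18
SUB r1, r2, #1 → r1=14-1=13
STR r1, [32] → M[32]=13
MUL r1, r2, #15 → r1=14*15=210
LDR r5, [32] → r5=M[32]=13
NEG r0 → r0=-(-5)=5
LDR r5, [32] → r5=M[32]=13
STR r2, [32] → M[32]=14
ADD r0, r1, #12 → r0=210+12=222
OR r5, r2, r0 → r5=14|222=222
LDR r1, [32] → r1=M[32]=14
halt.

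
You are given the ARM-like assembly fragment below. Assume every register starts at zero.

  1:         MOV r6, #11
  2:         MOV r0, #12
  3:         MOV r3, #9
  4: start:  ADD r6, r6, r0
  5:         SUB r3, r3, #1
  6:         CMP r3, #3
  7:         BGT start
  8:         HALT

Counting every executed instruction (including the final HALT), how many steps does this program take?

28

after MOV r6, #11: r6=11
after MOV r0, #12: r0=12
after MOV r3, #9: r3=9
after ADD r6, r6, r0: r6=11+12=23
after SUB r3, r3, #1: r3=9-1=8
CMP r3, #3  (cmp 8,3)
BGT start: taken
after ADD r6, r6, r0: r6=23+12=35
after SUB r3, r3, #1: r3=8-1=7
CMP r3, #3  (cmp 7,3)
BGT start: taken
after ADD r6, r6, r0: r6=35+12=47
after SUB r3, r3, #1: r3=7-1=6
CMP r3, #3  (cmp 6,3)
BGT start: taken
after ADD r6, r6, r0: r6=47+12=59
after SUB r3, r3, #1: r3=6-1=5
CMP r3, #3  (cmp 5,3)
BGT start: taken
after ADD r6, r6, r0: r6=59+12=71
after SUB r3, r3, #1: r3=5-1=4
CMP r3, #3  (cmp 4,3)
BGT start: taken
after ADD r6, r6, r0: r6=71+12=83
after SUB r3, r3, #1: r3=4-1=3
CMP r3, #3  (cmp 3,3)
BGT start: not taken
halt.
Total executed instructions: 28.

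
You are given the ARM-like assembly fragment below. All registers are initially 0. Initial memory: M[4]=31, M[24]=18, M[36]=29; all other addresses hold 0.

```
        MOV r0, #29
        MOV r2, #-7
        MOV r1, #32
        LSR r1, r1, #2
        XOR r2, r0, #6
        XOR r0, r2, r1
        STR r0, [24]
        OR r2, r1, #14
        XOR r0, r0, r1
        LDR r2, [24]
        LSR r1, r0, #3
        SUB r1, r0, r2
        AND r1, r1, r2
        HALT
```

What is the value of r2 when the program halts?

19

MOV r0, #29 → r0=29
MOV r2, #-7 → r2=-7
MOV r1, #32 → r1=32
LSR r1, r1, #2 → r1=32>>2=8
XOR r2, r0, #6 → r2=29^6=27
XOR r0, r2, r1 → r0=27^8=19
STR r0, [24] → M[24]=19
OR r2, r1, #14 → r2=8|14=14
XOR r0, r0, r1 → r0=19^8=27
LDR r2, [24] → r2=M[24]=19
LSR r1, r0, #3 → r1=27>>3=3
SUB r1, r0, r2 → r1=27-19=8
AND r1, r1, r2 → r1=8&19=0
halt.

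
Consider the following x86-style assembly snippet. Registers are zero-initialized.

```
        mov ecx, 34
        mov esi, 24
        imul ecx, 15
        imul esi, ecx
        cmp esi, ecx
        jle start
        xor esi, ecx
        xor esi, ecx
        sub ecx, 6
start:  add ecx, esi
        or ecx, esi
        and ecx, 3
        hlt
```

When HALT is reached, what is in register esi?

after mov ecx, 34: ecx=34
after mov esi, 24: esi=24
after imul ecx, 15: ecx=34*15=510
after imul esi, ecx: esi=24*510=12240
cmp esi, ecx  (cmp 12240,510)
jle start: not taken
after xor esi, ecx: esi=12240^510=11822
after xor esi, ecx: esi=11822^510=12240
after sub ecx, 6: ecx=510-6=504
after add ecx, esi: ecx=504+12240=12744
after or ecx, esi: ecx=12744|12240=16344
after and ecx, 3: ecx=16344&3=0
halt.

12240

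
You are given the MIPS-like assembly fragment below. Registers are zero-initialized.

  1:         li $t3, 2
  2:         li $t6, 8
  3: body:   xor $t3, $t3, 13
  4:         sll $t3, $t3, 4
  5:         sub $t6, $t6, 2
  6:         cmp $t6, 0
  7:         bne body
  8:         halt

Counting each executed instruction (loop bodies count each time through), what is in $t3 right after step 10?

4048

li $t3, 2 → $t3=2
li $t6, 8 → $t6=8
xor $t3, $t3, 13 → $t3=2^13=15
sll $t3, $t3, 4 → $t3=15<<4=240
sub $t6, $t6, 2 → $t6=8-2=6
cmp $t6, 0  (cmp 6,0)
bne body: taken
xor $t3, $t3, 13 → $t3=240^13=253
sll $t3, $t3, 4 → $t3=253<<4=4048
sub $t6, $t6, 2 → $t6=6-2=4
After step 10: $t3 = 4048.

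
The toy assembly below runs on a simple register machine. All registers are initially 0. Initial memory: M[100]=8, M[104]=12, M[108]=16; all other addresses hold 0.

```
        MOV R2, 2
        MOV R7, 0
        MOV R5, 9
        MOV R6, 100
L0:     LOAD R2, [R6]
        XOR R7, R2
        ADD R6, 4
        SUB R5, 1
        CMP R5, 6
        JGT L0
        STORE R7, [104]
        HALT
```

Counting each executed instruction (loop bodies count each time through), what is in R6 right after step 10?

104

MOV R2, 2 → R2=2
MOV R7, 0 → R7=0
MOV R5, 9 → R5=9
MOV R6, 100 → R6=100
LOAD R2, [R6] → R2=M[100]=8
XOR R7, R2 → R7=0^8=8
ADD R6, 4 → R6=100+4=104
SUB R5, 1 → R5=9-1=8
CMP R5, 6  (cmp 8,6)
JGT L0: taken
After step 10: R6 = 104.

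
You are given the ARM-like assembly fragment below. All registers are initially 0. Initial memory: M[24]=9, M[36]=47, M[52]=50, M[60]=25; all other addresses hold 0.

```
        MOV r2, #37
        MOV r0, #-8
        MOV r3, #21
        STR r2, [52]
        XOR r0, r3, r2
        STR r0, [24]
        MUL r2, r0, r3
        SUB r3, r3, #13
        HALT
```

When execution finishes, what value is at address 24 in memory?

r2=37
r0=-8
r3=21
STR r2, [52] → M[52]=37
r0=21^37=48
STR r0, [24] → M[24]=48
r2=48*21=1008
r3=21-13=8
halt.

48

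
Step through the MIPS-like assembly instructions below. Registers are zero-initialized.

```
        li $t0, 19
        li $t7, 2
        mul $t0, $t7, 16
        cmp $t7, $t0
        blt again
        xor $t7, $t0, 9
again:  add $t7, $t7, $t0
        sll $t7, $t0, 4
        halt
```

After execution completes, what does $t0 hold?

after li $t0, 19: $t0=19
after li $t7, 2: $t7=2
after mul $t0, $t7, 16: $t0=2*16=32
cmp $t7, $t0  (cmp 2,32)
blt again: taken
after add $t7, $t7, $t0: $t7=2+32=34
after sll $t7, $t0, 4: $t7=32<<4=512
halt.

32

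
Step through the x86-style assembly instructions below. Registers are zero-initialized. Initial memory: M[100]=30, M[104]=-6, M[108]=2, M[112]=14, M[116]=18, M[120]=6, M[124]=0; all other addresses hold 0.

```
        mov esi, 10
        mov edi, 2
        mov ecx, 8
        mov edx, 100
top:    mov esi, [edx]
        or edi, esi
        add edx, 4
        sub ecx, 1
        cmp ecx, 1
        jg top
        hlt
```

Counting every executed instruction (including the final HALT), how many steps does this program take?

47

esi=10
edi=2
ecx=8
edx=100
esi=M[100]=30
edi=2|30=30
edx=100+4=104
ecx=8-1=7
cmp ecx, 1  (cmp 7,1)
jg top: taken
esi=M[104]=-6
edi=30|(-6)=-2
edx=104+4=108
ecx=7-1=6
cmp ecx, 1  (cmp 6,1)
jg top: taken
esi=M[108]=2
edi=(-2)|2=-2
edx=108+4=112
ecx=6-1=5
cmp ecx, 1  (cmp 5,1)
jg top: taken
esi=M[112]=14
edi=(-2)|14=-2
edx=112+4=116
ecx=5-1=4
cmp ecx, 1  (cmp 4,1)
jg top: taken
esi=M[116]=18
edi=(-2)|18=-2
edx=116+4=120
ecx=4-1=3
cmp ecx, 1  (cmp 3,1)
jg top: taken
esi=M[120]=6
edi=(-2)|6=-2
edx=120+4=124
ecx=3-1=2
cmp ecx, 1  (cmp 2,1)
jg top: taken
esi=M[124]=0
edi=(-2)|0=-2
edx=124+4=128
ecx=2-1=1
cmp ecx, 1  (cmp 1,1)
jg top: not taken
halt.
Total executed instructions: 47.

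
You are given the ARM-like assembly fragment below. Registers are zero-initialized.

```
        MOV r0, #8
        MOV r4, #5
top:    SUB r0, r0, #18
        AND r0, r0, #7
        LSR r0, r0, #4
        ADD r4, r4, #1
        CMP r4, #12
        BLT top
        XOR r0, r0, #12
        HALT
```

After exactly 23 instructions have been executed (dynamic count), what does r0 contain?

0

after MOV r0, #8: r0=8
after MOV r4, #5: r4=5
after SUB r0, r0, #18: r0=8-18=-10
after AND r0, r0, #7: r0=(-10)&7=6
after LSR r0, r0, #4: r0=6>>4=0
after ADD r4, r4, #1: r4=5+1=6
CMP r4, #12  (cmp 6,12)
BLT top: taken
after SUB r0, r0, #18: r0=0-18=-18
after AND r0, r0, #7: r0=(-18)&7=6
after LSR r0, r0, #4: r0=6>>4=0
after ADD r4, r4, #1: r4=6+1=7
CMP r4, #12  (cmp 7,12)
BLT top: taken
after SUB r0, r0, #18: r0=0-18=-18
after AND r0, r0, #7: r0=(-18)&7=6
after LSR r0, r0, #4: r0=6>>4=0
after ADD r4, r4, #1: r4=7+1=8
CMP r4, #12  (cmp 8,12)
BLT top: taken
after SUB r0, r0, #18: r0=0-18=-18
after AND r0, r0, #7: r0=(-18)&7=6
after LSR r0, r0, #4: r0=6>>4=0
After step 23: r0 = 0.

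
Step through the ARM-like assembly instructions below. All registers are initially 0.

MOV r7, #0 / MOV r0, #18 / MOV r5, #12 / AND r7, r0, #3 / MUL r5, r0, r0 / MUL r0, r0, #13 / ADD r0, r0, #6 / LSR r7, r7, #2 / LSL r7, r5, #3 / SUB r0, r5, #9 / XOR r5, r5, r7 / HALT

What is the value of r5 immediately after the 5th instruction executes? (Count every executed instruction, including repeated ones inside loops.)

MOV r7, #0 → r7=0
MOV r0, #18 → r0=18
MOV r5, #12 → r5=12
AND r7, r0, #3 → r7=18&3=2
MUL r5, r0, r0 → r5=18*18=324
After step 5: r5 = 324.

324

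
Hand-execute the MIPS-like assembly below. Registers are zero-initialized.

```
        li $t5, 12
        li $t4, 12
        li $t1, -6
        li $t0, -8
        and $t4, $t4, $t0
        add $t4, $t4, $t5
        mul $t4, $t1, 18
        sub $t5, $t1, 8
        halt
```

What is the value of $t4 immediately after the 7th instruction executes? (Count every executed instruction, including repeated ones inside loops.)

-108

after li $t5, 12: $t5=12
after li $t4, 12: $t4=12
after li $t1, -6: $t1=-6
after li $t0, -8: $t0=-8
after and $t4, $t4, $t0: $t4=12&(-8)=8
after add $t4, $t4, $t5: $t4=8+12=20
after mul $t4, $t1, 18: $t4=(-6)*18=-108
After step 7: $t4 = -108.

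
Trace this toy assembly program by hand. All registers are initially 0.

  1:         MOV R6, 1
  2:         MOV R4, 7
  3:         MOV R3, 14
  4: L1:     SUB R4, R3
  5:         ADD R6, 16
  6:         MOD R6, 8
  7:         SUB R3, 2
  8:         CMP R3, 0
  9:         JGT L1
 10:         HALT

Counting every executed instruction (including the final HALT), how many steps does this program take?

after MOV R6, 1: R6=1
after MOV R4, 7: R4=7
after MOV R3, 14: R3=14
after SUB R4, R3: R4=7-14=-7
after ADD R6, 16: R6=1+16=17
after MOD R6, 8: R6=17%8=1
after SUB R3, 2: R3=14-2=12
CMP R3, 0  (cmp 12,0)
JGT L1: taken
after SUB R4, R3: R4=(-7)-12=-19
after ADD R6, 16: R6=1+16=17
after MOD R6, 8: R6=17%8=1
after SUB R3, 2: R3=12-2=10
CMP R3, 0  (cmp 10,0)
JGT L1: taken
after SUB R4, R3: R4=(-19)-10=-29
after ADD R6, 16: R6=1+16=17
after MOD R6, 8: R6=17%8=1
after SUB R3, 2: R3=10-2=8
CMP R3, 0  (cmp 8,0)
JGT L1: taken
after SUB R4, R3: R4=(-29)-8=-37
after ADD R6, 16: R6=1+16=17
after MOD R6, 8: R6=17%8=1
after SUB R3, 2: R3=8-2=6
CMP R3, 0  (cmp 6,0)
JGT L1: taken
after SUB R4, R3: R4=(-37)-6=-43
after ADD R6, 16: R6=1+16=17
after MOD R6, 8: R6=17%8=1
after SUB R3, 2: R3=6-2=4
CMP R3, 0  (cmp 4,0)
JGT L1: taken
after SUB R4, R3: R4=(-43)-4=-47
after ADD R6, 16: R6=1+16=17
after MOD R6, 8: R6=17%8=1
after SUB R3, 2: R3=4-2=2
CMP R3, 0  (cmp 2,0)
JGT L1: taken
after SUB R4, R3: R4=(-47)-2=-49
after ADD R6, 16: R6=1+16=17
after MOD R6, 8: R6=17%8=1
after SUB R3, 2: R3=2-2=0
CMP R3, 0  (cmp 0,0)
JGT L1: not taken
halt.
Total executed instructions: 46.

46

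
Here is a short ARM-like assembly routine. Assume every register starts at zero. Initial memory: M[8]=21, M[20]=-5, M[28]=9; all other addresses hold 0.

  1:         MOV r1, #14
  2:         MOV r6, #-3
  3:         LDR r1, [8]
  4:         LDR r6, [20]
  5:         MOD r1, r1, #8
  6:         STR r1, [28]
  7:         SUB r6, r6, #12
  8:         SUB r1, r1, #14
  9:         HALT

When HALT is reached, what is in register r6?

-17

after MOV r1, #14: r1=14
after MOV r6, #-3: r6=-3
after LDR r1, [8]: r1=M[8]=21
after LDR r6, [20]: r6=M[20]=-5
after MOD r1, r1, #8: r1=21%8=5
STR r1, [28] → M[28]=5
after SUB r6, r6, #12: r6=(-5)-12=-17
after SUB r1, r1, #14: r1=5-14=-9
halt.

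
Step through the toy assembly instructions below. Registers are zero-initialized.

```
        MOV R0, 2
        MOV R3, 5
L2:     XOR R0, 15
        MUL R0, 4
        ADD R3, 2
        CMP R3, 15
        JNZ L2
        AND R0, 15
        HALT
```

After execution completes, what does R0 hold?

R0=2
R3=5
R0=2^15=13
R0=13*4=52
R3=5+2=7
CMP R3, 15  (cmp 7,15)
JNZ L2: taken
R0=52^15=59
R0=59*4=236
R3=7+2=9
CMP R3, 15  (cmp 9,15)
JNZ L2: taken
R0=236^15=227
R0=227*4=908
R3=9+2=11
CMP R3, 15  (cmp 11,15)
JNZ L2: taken
R0=908^15=899
R0=899*4=3596
R3=11+2=13
CMP R3, 15  (cmp 13,15)
JNZ L2: taken
R0=3596^15=3587
R0=3587*4=14348
R3=13+2=15
CMP R3, 15  (cmp 15,15)
JNZ L2: not taken
R0=14348&15=12
halt.

12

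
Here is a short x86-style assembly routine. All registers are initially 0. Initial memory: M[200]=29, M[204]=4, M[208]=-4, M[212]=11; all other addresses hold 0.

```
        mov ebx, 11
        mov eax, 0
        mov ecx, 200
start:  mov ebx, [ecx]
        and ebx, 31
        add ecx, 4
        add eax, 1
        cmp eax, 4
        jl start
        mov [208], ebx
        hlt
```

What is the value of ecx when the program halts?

216

ebx=11
eax=0
ecx=200
ebx=M[200]=29
ebx=29&31=29
ecx=200+4=204
eax=0+1=1
cmp eax, 4  (cmp 1,4)
jl start: taken
ebx=M[204]=4
ebx=4&31=4
ecx=204+4=208
eax=1+1=2
cmp eax, 4  (cmp 2,4)
jl start: taken
ebx=M[208]=-4
ebx=(-4)&31=28
ecx=208+4=212
eax=2+1=3
cmp eax, 4  (cmp 3,4)
jl start: taken
ebx=M[212]=11
ebx=11&31=11
ecx=212+4=216
eax=3+1=4
cmp eax, 4  (cmp 4,4)
jl start: not taken
mov [208], ebx → M[208]=11
halt.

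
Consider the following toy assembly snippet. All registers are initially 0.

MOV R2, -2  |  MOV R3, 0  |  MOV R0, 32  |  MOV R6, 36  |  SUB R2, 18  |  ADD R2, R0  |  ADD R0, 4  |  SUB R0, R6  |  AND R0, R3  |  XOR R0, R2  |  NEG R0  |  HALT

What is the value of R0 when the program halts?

R2=-2
R3=0
R0=32
R6=36
R2=(-2)-18=-20
R2=(-20)+32=12
R0=32+4=36
R0=36-36=0
R0=0&0=0
R0=0^12=12
R0=-(12)=-12
halt.

-12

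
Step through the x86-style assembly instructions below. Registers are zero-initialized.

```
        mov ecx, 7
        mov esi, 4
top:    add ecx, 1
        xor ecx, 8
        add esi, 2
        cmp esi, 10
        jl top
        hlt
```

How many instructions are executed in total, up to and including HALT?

18

mov ecx, 7 → ecx=7
mov esi, 4 → esi=4
add ecx, 1 → ecx=7+1=8
xor ecx, 8 → ecx=8^8=0
add esi, 2 → esi=4+2=6
cmp esi, 10  (cmp 6,10)
jl top: taken
add ecx, 1 → ecx=0+1=1
xor ecx, 8 → ecx=1^8=9
add esi, 2 → esi=6+2=8
cmp esi, 10  (cmp 8,10)
jl top: taken
add ecx, 1 → ecx=9+1=10
xor ecx, 8 → ecx=10^8=2
add esi, 2 → esi=8+2=10
cmp esi, 10  (cmp 10,10)
jl top: not taken
halt.
Total executed instructions: 18.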